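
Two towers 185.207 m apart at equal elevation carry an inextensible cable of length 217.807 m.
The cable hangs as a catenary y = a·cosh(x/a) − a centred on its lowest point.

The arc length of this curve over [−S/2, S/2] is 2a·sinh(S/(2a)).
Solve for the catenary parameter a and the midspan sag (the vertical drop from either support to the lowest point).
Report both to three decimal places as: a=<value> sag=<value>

seed: a₀ = √(S³/(24(L−S))) = √(185.207³/(24·32.600)) = 90.109727
iter 1: u=1.027675  f(a)=+1.765e+00  f'(a)=-8.029e-01  a ← 90.109727 − (+1.765e+00/-8.029e-01) = 92.308453
iter 2: u=1.003196  f(a)=+6.668e-02  f'(a)=-7.433e-01  a ← 92.308453 − (+6.668e-02/-7.433e-01) = 92.398162
iter 3: u=1.002222  f(a)=+1.034e-04  f'(a)=-7.410e-01  a ← 92.398162 − (+1.034e-04/-7.410e-01) = 92.398302
iter 4: u=1.002221  f(a)=+2.494e-10  f'(a)=-7.410e-01  a ← 92.398302 − (+2.494e-10/-7.410e-01) = 92.398302
iter 5: u=1.002221  f(a)=+5.684e-14  f'(a)=-7.410e-01  a ← 92.398302 − (+5.684e-14/-7.410e-01) = 92.398302
converged: |Δa| < 1e-12 after 5 iterations
sag = a·(cosh(S/(2a)) − 1) = 92.398302·(cosh(1.002221) − 1) = 50.421229
T_max/T_min = cosh(S/(2a)) = 1.545694

a=92.398 sag=50.421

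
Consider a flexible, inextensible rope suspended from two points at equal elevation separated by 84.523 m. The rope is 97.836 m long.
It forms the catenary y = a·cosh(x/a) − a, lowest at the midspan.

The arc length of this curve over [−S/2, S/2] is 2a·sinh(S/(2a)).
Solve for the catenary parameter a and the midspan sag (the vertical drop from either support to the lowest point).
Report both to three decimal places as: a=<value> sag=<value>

a=44.465 sag=21.642

seed: a₀ = √(S³/(24(L−S))) = √(84.523³/(24·13.313)) = 43.472916
iter 1: u=0.972134  f(a)=+6.434e-01  f'(a)=-6.723e-01  a ← 43.472916 − (+6.434e-01/-6.723e-01) = 44.429884
iter 2: u=0.951195  f(a)=+2.186e-02  f'(a)=-6.274e-01  a ← 44.429884 − (+2.186e-02/-6.274e-01) = 44.464726
iter 3: u=0.950450  f(a)=+2.719e-05  f'(a)=-6.258e-01  a ← 44.464726 − (+2.719e-05/-6.258e-01) = 44.464770
iter 4: u=0.950449  f(a)=+4.222e-11  f'(a)=-6.258e-01  a ← 44.464770 − (+4.222e-11/-6.258e-01) = 44.464770
iter 5: u=0.950449  f(a)=-1.421e-14  f'(a)=-6.258e-01  a ← 44.464770 − (-1.421e-14/-6.258e-01) = 44.464770
converged: |Δa| < 1e-12 after 5 iterations
sag = a·(cosh(S/(2a)) − 1) = 44.464770·(cosh(0.950449) − 1) = 21.641860
T_max/T_min = cosh(S/(2a)) = 1.486719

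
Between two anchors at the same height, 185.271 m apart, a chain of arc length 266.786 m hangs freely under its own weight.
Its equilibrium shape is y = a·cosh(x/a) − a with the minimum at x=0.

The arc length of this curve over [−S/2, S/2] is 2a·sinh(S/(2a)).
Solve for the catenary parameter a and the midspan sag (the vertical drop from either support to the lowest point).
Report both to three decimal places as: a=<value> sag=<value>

seed: a₀ = √(S³/(24(L−S))) = √(185.271³/(24·81.515)) = 57.014692
iter 1: u=1.624765  f(a)=+1.146e+01  f'(a)=-3.689e+00  a ← 57.014692 − (+1.146e+01/-3.689e+00) = 60.121483
iter 2: u=1.540805  f(a)=+1.003e+00  f'(a)=-3.069e+00  a ← 60.121483 − (+1.003e+00/-3.069e+00) = 60.448464
iter 3: u=1.532471  f(a)=+9.323e-03  f'(a)=-3.012e+00  a ← 60.448464 − (+9.323e-03/-3.012e+00) = 60.451560
iter 4: u=1.532392  f(a)=+8.213e-07  f'(a)=-3.012e+00  a ← 60.451560 − (+8.213e-07/-3.012e+00) = 60.451560
iter 5: u=1.532392  f(a)=+0.000e+00  f'(a)=-3.012e+00  a ← 60.451560 − (+0.000e+00/-3.012e+00) = 60.451560
converged: |Δa| < 1e-12 after 5 iterations
sag = a·(cosh(S/(2a)) − 1) = 60.451560·(cosh(1.532392) − 1) = 86.000082
T_max/T_min = cosh(S/(2a)) = 2.422628

a=60.452 sag=86.000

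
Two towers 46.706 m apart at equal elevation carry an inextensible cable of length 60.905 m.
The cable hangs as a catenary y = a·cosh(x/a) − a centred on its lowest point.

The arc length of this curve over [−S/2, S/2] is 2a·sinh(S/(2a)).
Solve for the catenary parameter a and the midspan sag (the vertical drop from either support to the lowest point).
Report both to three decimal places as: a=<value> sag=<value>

a=18.030 sag=17.360

seed: a₀ = √(S³/(24(L−S))) = √(46.706³/(24·14.199)) = 17.291175
iter 1: u=1.350573  f(a)=+1.353e+00  f'(a)=-1.962e+00  a ← 17.291175 − (+1.353e+00/-1.962e+00) = 17.980576
iter 2: u=1.298790  f(a)=+8.510e-02  f'(a)=-1.722e+00  a ← 17.980576 − (+8.510e-02/-1.722e+00) = 18.029989
iter 3: u=1.295231  f(a)=+3.869e-04  f'(a)=-1.707e+00  a ← 18.029989 − (+3.869e-04/-1.707e+00) = 18.030216
iter 4: u=1.295215  f(a)=+8.077e-09  f'(a)=-1.707e+00  a ← 18.030216 − (+8.077e-09/-1.707e+00) = 18.030216
iter 5: u=1.295215  f(a)=+0.000e+00  f'(a)=-1.707e+00  a ← 18.030216 − (+0.000e+00/-1.707e+00) = 18.030216
converged: |Δa| < 1e-12 after 5 iterations
sag = a·(cosh(S/(2a)) − 1) = 18.030216·(cosh(1.295215) − 1) = 17.359662
T_max/T_min = cosh(S/(2a)) = 1.962809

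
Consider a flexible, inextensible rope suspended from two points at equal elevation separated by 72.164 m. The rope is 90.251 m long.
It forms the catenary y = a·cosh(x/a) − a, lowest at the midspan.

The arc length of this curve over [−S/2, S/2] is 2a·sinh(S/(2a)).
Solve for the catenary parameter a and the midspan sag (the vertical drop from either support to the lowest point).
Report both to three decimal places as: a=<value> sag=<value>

a=30.471 sag=23.979

seed: a₀ = √(S³/(24(L−S))) = √(72.164³/(24·18.087)) = 29.423342
iter 1: u=1.226305  f(a)=+1.410e+00  f'(a)=-1.425e+00  a ← 29.423342 − (+1.410e+00/-1.425e+00) = 30.412940
iter 2: u=1.186403  f(a)=+7.424e-02  f'(a)=-1.278e+00  a ← 30.412940 − (+7.424e-02/-1.278e+00) = 30.471030
iter 3: u=1.184141  f(a)=+2.313e-04  f'(a)=-1.270e+00  a ← 30.471030 − (+2.313e-04/-1.270e+00) = 30.471212
iter 4: u=1.184134  f(a)=+2.259e-09  f'(a)=-1.270e+00  a ← 30.471212 − (+2.259e-09/-1.270e+00) = 30.471212
iter 5: u=1.184134  f(a)=+0.000e+00  f'(a)=-1.270e+00  a ← 30.471212 − (+0.000e+00/-1.270e+00) = 30.471212
converged: |Δa| < 1e-12 after 5 iterations
sag = a·(cosh(S/(2a)) − 1) = 30.471212·(cosh(1.184134) − 1) = 23.978816
T_max/T_min = cosh(S/(2a)) = 1.786933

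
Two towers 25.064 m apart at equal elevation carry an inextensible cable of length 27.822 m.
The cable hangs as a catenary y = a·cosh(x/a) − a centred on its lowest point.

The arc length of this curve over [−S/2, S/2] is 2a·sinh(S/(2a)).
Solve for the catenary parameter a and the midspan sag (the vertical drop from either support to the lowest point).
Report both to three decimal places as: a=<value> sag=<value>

a=15.671 sag=5.283

seed: a₀ = √(S³/(24(L−S))) = √(25.064³/(24·2.758)) = 15.423141
iter 1: u=0.812545  f(a)=+9.249e-02  f'(a)=-3.818e-01  a ← 15.423141 − (+9.249e-02/-3.818e-01) = 15.665375
iter 2: u=0.799981  f(a)=+2.224e-03  f'(a)=-3.637e-01  a ← 15.665375 − (+2.224e-03/-3.637e-01) = 15.671491
iter 3: u=0.799669  f(a)=+1.356e-06  f'(a)=-3.632e-01  a ← 15.671491 − (+1.356e-06/-3.632e-01) = 15.671495
iter 4: u=0.799668  f(a)=+5.116e-13  f'(a)=-3.632e-01  a ← 15.671495 − (+5.116e-13/-3.632e-01) = 15.671495
converged: |Δa| < 1e-12 after 4 iterations
sag = a·(cosh(S/(2a)) − 1) = 15.671495·(cosh(0.799668) − 1) = 5.283497
T_max/T_min = cosh(S/(2a)) = 1.337141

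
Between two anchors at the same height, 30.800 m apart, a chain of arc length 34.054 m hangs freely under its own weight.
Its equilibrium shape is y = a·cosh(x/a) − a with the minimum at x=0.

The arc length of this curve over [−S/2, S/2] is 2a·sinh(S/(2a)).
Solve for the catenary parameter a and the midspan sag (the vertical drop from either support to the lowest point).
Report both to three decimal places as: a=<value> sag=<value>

seed: a₀ = √(S³/(24(L−S))) = √(30.800³/(24·3.254)) = 19.342459
iter 1: u=0.796176  f(a)=+1.047e-01  f'(a)=-3.583e-01  a ← 19.342459 − (+1.047e-01/-3.583e-01) = 19.634704
iter 2: u=0.784326  f(a)=+2.420e-03  f'(a)=-3.419e-01  a ← 19.634704 − (+2.420e-03/-3.419e-01) = 19.641783
iter 3: u=0.784043  f(a)=+1.361e-06  f'(a)=-3.415e-01  a ← 19.641783 − (+1.361e-06/-3.415e-01) = 19.641787
iter 4: u=0.784043  f(a)=+4.263e-13  f'(a)=-3.415e-01  a ← 19.641787 − (+4.263e-13/-3.415e-01) = 19.641787
converged: |Δa| < 1e-12 after 4 iterations
sag = a·(cosh(S/(2a)) − 1) = 19.641787·(cosh(0.784043) − 1) = 6.352799
T_max/T_min = cosh(S/(2a)) = 1.323433

a=19.642 sag=6.353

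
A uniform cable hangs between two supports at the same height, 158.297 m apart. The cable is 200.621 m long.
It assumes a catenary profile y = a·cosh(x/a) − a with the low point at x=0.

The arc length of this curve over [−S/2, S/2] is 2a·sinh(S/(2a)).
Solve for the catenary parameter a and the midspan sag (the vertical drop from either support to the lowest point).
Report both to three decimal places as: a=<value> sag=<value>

seed: a₀ = √(S³/(24(L−S))) = √(158.297³/(24·42.324)) = 62.489932
iter 1: u=1.266580  f(a)=+3.527e+00  f'(a)=-1.585e+00  a ← 62.489932 − (+3.527e+00/-1.585e+00) = 64.715854
iter 2: u=1.223016  f(a)=+1.972e-01  f'(a)=-1.412e+00  a ← 64.715854 − (+1.972e-01/-1.412e+00) = 64.855542
iter 3: u=1.220381  f(a)=+6.975e-04  f'(a)=-1.402e+00  a ← 64.855542 − (+6.975e-04/-1.402e+00) = 64.856039
iter 4: u=1.220372  f(a)=+8.790e-09  f'(a)=-1.402e+00  a ← 64.856039 − (+8.790e-09/-1.402e+00) = 64.856039
iter 5: u=1.220372  f(a)=-2.842e-14  f'(a)=-1.402e+00  a ← 64.856039 − (-2.842e-14/-1.402e+00) = 64.856039
converged: |Δa| < 1e-12 after 5 iterations
sag = a·(cosh(S/(2a)) − 1) = 64.856039·(cosh(1.220372) − 1) = 54.594797
T_max/T_min = cosh(S/(2a)) = 1.841784

a=64.856 sag=54.595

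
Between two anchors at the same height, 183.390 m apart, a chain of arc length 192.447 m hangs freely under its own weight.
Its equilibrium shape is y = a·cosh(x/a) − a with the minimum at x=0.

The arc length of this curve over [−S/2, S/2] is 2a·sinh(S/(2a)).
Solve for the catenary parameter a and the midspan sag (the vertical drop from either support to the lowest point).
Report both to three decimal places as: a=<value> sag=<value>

seed: a₀ = √(S³/(24(L−S))) = √(183.390³/(24·9.057)) = 168.447927
iter 1: u=0.544352  f(a)=+1.351e-01  f'(a)=-1.108e-01  a ← 168.447927 − (+1.351e-01/-1.108e-01) = 169.668086
iter 2: u=0.540438  f(a)=+1.482e-03  f'(a)=-1.083e-01  a ← 169.668086 − (+1.482e-03/-1.083e-01) = 169.681770
iter 3: u=0.540394  f(a)=+1.828e-07  f'(a)=-1.083e-01  a ← 169.681770 − (+1.828e-07/-1.083e-01) = 169.681771
iter 4: u=0.540394  f(a)=-2.842e-14  f'(a)=-1.083e-01  a ← 169.681771 − (-2.842e-14/-1.083e-01) = 169.681771
converged: |Δa| < 1e-12 after 4 iterations
sag = a·(cosh(S/(2a)) − 1) = 169.681771·(cosh(0.540394) − 1) = 25.384539
T_max/T_min = cosh(S/(2a)) = 1.149601

a=169.682 sag=25.385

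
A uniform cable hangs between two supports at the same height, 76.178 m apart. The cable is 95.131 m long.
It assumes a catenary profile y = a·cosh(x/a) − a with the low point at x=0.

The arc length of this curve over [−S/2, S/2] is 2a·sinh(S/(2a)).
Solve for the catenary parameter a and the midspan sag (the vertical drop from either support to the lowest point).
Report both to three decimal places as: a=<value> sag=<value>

seed: a₀ = √(S³/(24(L−S))) = √(76.178³/(24·18.953)) = 31.174518
iter 1: u=1.221799  f(a)=+1.466e+00  f'(a)=-1.407e+00  a ← 31.174518 − (+1.466e+00/-1.407e+00) = 32.216149
iter 2: u=1.182295  f(a)=+7.668e-02  f'(a)=-1.264e+00  a ← 32.216149 − (+7.668e-02/-1.264e+00) = 32.276830
iter 3: u=1.180073  f(a)=+2.354e-04  f'(a)=-1.256e+00  a ← 32.276830 − (+2.354e-04/-1.256e+00) = 32.277018
iter 4: u=1.180066  f(a)=+2.234e-09  f'(a)=-1.256e+00  a ← 32.277018 − (+2.234e-09/-1.256e+00) = 32.277018
iter 5: u=1.180066  f(a)=+1.421e-14  f'(a)=-1.256e+00  a ← 32.277018 − (+1.421e-14/-1.256e+00) = 32.277018
converged: |Δa| < 1e-12 after 5 iterations
sag = a·(cosh(S/(2a)) − 1) = 32.277018·(cosh(1.180066) − 1) = 25.205872
T_max/T_min = cosh(S/(2a)) = 1.780923

a=32.277 sag=25.206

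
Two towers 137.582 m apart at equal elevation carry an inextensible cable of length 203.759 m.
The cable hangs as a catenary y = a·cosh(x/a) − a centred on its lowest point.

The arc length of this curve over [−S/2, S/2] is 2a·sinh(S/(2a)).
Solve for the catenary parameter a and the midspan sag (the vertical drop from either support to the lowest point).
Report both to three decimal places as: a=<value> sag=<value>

a=43.142 sag=67.496

seed: a₀ = √(S³/(24(L−S))) = √(137.582³/(24·66.177)) = 40.493309
iter 1: u=1.698824  f(a)=+1.023e+01  f'(a)=-4.314e+00  a ← 40.493309 − (+1.023e+01/-4.314e+00) = 42.865003
iter 2: u=1.604829  f(a)=+9.679e-01  f'(a)=-3.534e+00  a ← 42.865003 − (+9.679e-01/-3.534e+00) = 43.138910
iter 3: u=1.594639  f(a)=+1.066e-02  f'(a)=-3.456e+00  a ← 43.138910 − (+1.066e-02/-3.456e+00) = 43.141993
iter 4: u=1.594525  f(a)=+1.323e-06  f'(a)=-3.455e+00  a ← 43.141993 − (+1.323e-06/-3.455e+00) = 43.141993
iter 5: u=1.594525  f(a)=-2.842e-14  f'(a)=-3.455e+00  a ← 43.141993 − (-2.842e-14/-3.455e+00) = 43.141993
converged: |Δa| < 1e-12 after 5 iterations
sag = a·(cosh(S/(2a)) − 1) = 43.141993·(cosh(1.594525) − 1) = 67.495541
T_max/T_min = cosh(S/(2a)) = 2.564498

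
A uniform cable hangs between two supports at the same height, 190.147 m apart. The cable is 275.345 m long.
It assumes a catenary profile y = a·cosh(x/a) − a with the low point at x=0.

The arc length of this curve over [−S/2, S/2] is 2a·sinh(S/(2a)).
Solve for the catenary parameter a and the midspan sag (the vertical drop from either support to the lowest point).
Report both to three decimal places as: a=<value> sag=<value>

seed: a₀ = √(S³/(24(L−S))) = √(190.147³/(24·85.198)) = 57.984764
iter 1: u=1.639629  f(a)=+1.221e+01  f'(a)=-3.808e+00  a ← 57.984764 − (+1.221e+01/-3.808e+00) = 61.191715
iter 2: u=1.553699  f(a)=+1.086e+00  f'(a)=-3.158e+00  a ← 61.191715 − (+1.086e+00/-3.158e+00) = 61.535701
iter 3: u=1.545014  f(a)=+1.045e-02  f'(a)=-3.098e+00  a ← 61.535701 − (+1.045e-02/-3.098e+00) = 61.539075
iter 4: u=1.544929  f(a)=+9.878e-07  f'(a)=-3.097e+00  a ← 61.539075 − (+9.878e-07/-3.097e+00) = 61.539075
iter 5: u=1.544929  f(a)=-5.684e-14  f'(a)=-3.097e+00  a ← 61.539075 − (-5.684e-14/-3.097e+00) = 61.539075
converged: |Δa| < 1e-12 after 5 iterations
sag = a·(cosh(S/(2a)) − 1) = 61.539075·(cosh(1.544929) − 1) = 89.261373
T_max/T_min = cosh(S/(2a)) = 2.450483

a=61.539 sag=89.261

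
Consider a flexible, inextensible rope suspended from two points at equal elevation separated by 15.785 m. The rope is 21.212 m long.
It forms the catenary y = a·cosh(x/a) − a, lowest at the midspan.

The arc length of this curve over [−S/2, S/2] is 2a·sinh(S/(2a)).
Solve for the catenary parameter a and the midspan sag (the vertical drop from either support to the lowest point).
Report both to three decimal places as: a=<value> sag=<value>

seed: a₀ = √(S³/(24(L−S))) = √(15.785³/(24·5.427)) = 5.495173
iter 1: u=1.436261  f(a)=+5.880e-01  f'(a)=-2.414e+00  a ← 5.495173 − (+5.880e-01/-2.414e+00) = 5.738789
iter 2: u=1.375290  f(a)=+4.137e-02  f'(a)=-2.085e+00  a ← 5.738789 − (+4.137e-02/-2.085e+00) = 5.758627
iter 3: u=1.370552  f(a)=+2.389e-04  f'(a)=-2.061e+00  a ← 5.758627 − (+2.389e-04/-2.061e+00) = 5.758743
iter 4: u=1.370525  f(a)=+8.074e-09  f'(a)=-2.061e+00  a ← 5.758743 − (+8.074e-09/-2.061e+00) = 5.758743
iter 5: u=1.370525  f(a)=-3.553e-15  f'(a)=-2.061e+00  a ← 5.758743 − (-3.553e-15/-2.061e+00) = 5.758743
converged: |Δa| < 1e-12 after 5 iterations
sag = a·(cosh(S/(2a)) − 1) = 5.758743·(cosh(1.370525) − 1) = 6.309826
T_max/T_min = cosh(S/(2a)) = 2.095695

a=5.759 sag=6.310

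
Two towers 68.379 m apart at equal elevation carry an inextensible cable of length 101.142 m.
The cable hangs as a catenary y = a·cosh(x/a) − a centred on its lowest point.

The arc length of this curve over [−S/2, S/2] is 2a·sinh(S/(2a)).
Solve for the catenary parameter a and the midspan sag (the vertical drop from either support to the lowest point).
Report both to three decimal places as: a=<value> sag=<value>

a=21.479 sag=33.465

seed: a₀ = √(S³/(24(L−S))) = √(68.379³/(24·32.763)) = 20.164463
iter 1: u=1.695532  f(a)=+5.045e+00  f'(a)=-4.285e+00  a ← 20.164463 − (+5.045e+00/-4.285e+00) = 21.341827
iter 2: u=1.601995  f(a)=+4.756e-01  f'(a)=-3.512e+00  a ← 21.341827 − (+4.756e-01/-3.512e+00) = 21.477251
iter 3: u=1.591894  f(a)=+5.198e-03  f'(a)=-3.436e+00  a ← 21.477251 − (+5.198e-03/-3.436e+00) = 21.478765
iter 4: u=1.591781  f(a)=+6.360e-07  f'(a)=-3.435e+00  a ← 21.478765 − (+6.360e-07/-3.435e+00) = 21.478765
iter 5: u=1.591781  f(a)=+0.000e+00  f'(a)=-3.435e+00  a ← 21.478765 − (+0.000e+00/-3.435e+00) = 21.478765
converged: |Δa| < 1e-12 after 5 iterations
sag = a·(cosh(S/(2a)) − 1) = 21.478765·(cosh(1.591781) − 1) = 33.464509
T_max/T_min = cosh(S/(2a)) = 2.558028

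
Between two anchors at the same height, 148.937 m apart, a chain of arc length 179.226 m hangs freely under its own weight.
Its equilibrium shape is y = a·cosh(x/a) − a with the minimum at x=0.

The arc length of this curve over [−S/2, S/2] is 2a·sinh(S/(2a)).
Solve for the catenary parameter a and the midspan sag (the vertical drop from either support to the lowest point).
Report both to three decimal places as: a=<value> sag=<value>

seed: a₀ = √(S³/(24(L−S))) = √(148.937³/(24·30.289)) = 67.414887
iter 1: u=1.104630  f(a)=+1.903e+00  f'(a)=-1.013e+00  a ← 67.414887 − (+1.903e+00/-1.013e+00) = 69.292802
iter 2: u=1.074693  f(a)=+8.239e-02  f'(a)=-9.271e-01  a ← 69.292802 − (+8.239e-02/-9.271e-01) = 69.381676
iter 3: u=1.073317  f(a)=+1.700e-04  f'(a)=-9.233e-01  a ← 69.381676 − (+1.700e-04/-9.233e-01) = 69.381860
iter 4: u=1.073314  f(a)=+7.272e-10  f'(a)=-9.233e-01  a ← 69.381860 − (+7.272e-10/-9.233e-01) = 69.381860
iter 5: u=1.073314  f(a)=+0.000e+00  f'(a)=-9.233e-01  a ← 69.381860 − (+0.000e+00/-9.233e-01) = 69.381860
converged: |Δa| < 1e-12 after 5 iterations
sag = a·(cosh(S/(2a)) − 1) = 69.381860·(cosh(1.073314) − 1) = 43.950978
T_max/T_min = cosh(S/(2a)) = 1.633465

a=69.382 sag=43.951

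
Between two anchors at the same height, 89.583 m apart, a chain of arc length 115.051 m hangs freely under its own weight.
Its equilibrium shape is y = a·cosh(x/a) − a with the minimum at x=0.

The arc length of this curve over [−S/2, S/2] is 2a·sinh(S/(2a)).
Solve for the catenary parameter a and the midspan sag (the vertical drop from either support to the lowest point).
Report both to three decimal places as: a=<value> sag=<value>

seed: a₀ = √(S³/(24(L−S))) = √(89.583³/(24·25.468)) = 34.295360
iter 1: u=1.306051  f(a)=+2.262e+00  f'(a)=-1.754e+00  a ← 34.295360 − (+2.262e+00/-1.754e+00) = 35.584890
iter 2: u=1.258722  f(a)=+1.339e-01  f'(a)=-1.552e+00  a ← 35.584890 − (+1.339e-01/-1.552e+00) = 35.671119
iter 3: u=1.255680  f(a)=+5.339e-04  f'(a)=-1.540e+00  a ← 35.671119 − (+5.339e-04/-1.540e+00) = 35.671466
iter 4: u=1.255667  f(a)=+8.565e-09  f'(a)=-1.540e+00  a ← 35.671466 − (+8.565e-09/-1.540e+00) = 35.671466
iter 5: u=1.255667  f(a)=-2.842e-14  f'(a)=-1.540e+00  a ← 35.671466 − (-2.842e-14/-1.540e+00) = 35.671466
converged: |Δa| < 1e-12 after 5 iterations
sag = a·(cosh(S/(2a)) − 1) = 35.671466·(cosh(1.255667) − 1) = 32.016322
T_max/T_min = cosh(S/(2a)) = 1.897533

a=35.671 sag=32.016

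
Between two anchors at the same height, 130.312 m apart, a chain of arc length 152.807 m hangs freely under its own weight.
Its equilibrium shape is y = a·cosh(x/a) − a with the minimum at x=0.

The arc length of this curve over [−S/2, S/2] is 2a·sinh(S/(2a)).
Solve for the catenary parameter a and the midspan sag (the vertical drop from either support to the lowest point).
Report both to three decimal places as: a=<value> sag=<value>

seed: a₀ = √(S³/(24(L−S))) = √(130.312³/(24·22.495)) = 64.021817
iter 1: u=1.017716  f(a)=+1.194e+00  f'(a)=-7.783e-01  a ← 64.021817 − (+1.194e+00/-7.783e-01) = 65.556140
iter 2: u=0.993896  f(a)=+4.427e-02  f'(a)=-7.215e-01  a ← 65.556140 − (+4.427e-02/-7.215e-01) = 65.617503
iter 3: u=0.992967  f(a)=+6.606e-05  f'(a)=-7.194e-01  a ← 65.617503 − (+6.606e-05/-7.194e-01) = 65.617595
iter 4: u=0.992965  f(a)=+1.475e-10  f'(a)=-7.194e-01  a ← 65.617595 − (+1.475e-10/-7.194e-01) = 65.617595
iter 5: u=0.992965  f(a)=+0.000e+00  f'(a)=-7.194e-01  a ← 65.617595 − (+0.000e+00/-7.194e-01) = 65.617595
converged: |Δa| < 1e-12 after 5 iterations
sag = a·(cosh(S/(2a)) − 1) = 65.617595·(cosh(0.992965) − 1) = 35.095679
T_max/T_min = cosh(S/(2a)) = 1.534852

a=65.618 sag=35.096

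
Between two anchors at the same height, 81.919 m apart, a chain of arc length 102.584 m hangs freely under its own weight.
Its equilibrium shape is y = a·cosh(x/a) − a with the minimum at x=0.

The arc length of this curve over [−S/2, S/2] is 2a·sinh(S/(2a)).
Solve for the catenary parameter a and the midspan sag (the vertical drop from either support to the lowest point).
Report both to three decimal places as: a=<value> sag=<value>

a=34.486 sag=27.321

seed: a₀ = √(S³/(24(L−S))) = √(81.919³/(24·20.665)) = 33.293054
iter 1: u=1.230272  f(a)=+1.621e+00  f'(a)=-1.440e+00  a ← 33.293054 − (+1.621e+00/-1.440e+00) = 34.419267
iter 2: u=1.190017  f(a)=+8.591e-02  f'(a)=-1.291e+00  a ← 34.419267 − (+8.591e-02/-1.291e+00) = 34.485819
iter 3: u=1.187720  f(a)=+2.710e-04  f'(a)=-1.283e+00  a ← 34.485819 − (+2.710e-04/-1.283e+00) = 34.486030
iter 4: u=1.187713  f(a)=+2.716e-09  f'(a)=-1.283e+00  a ← 34.486030 − (+2.716e-09/-1.283e+00) = 34.486030
iter 5: u=1.187713  f(a)=+2.842e-14  f'(a)=-1.283e+00  a ← 34.486030 − (+2.842e-14/-1.283e+00) = 34.486030
converged: |Δa| < 1e-12 after 5 iterations
sag = a·(cosh(S/(2a)) − 1) = 34.486030·(cosh(1.187713) − 1) = 27.321377
T_max/T_min = cosh(S/(2a)) = 1.792245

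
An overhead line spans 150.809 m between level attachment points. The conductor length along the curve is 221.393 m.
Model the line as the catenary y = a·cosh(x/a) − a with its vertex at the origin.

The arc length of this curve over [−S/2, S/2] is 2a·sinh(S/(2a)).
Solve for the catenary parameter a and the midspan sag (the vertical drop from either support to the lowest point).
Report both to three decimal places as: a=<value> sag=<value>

seed: a₀ = √(S³/(24(L−S))) = √(150.809³/(24·70.584)) = 44.996853
iter 1: u=1.675773  f(a)=+1.060e+01  f'(a)=-4.111e+00  a ← 44.996853 − (+1.060e+01/-4.111e+00) = 47.575026
iter 2: u=1.584960  f(a)=+9.793e-01  f'(a)=-3.384e+00  a ← 47.575026 − (+9.793e-01/-3.384e+00) = 47.864420
iter 3: u=1.575377  f(a)=+1.024e-02  f'(a)=-3.313e+00  a ← 47.864420 − (+1.024e-02/-3.313e+00) = 47.867510
iter 4: u=1.575275  f(a)=+1.145e-06  f'(a)=-3.313e+00  a ← 47.867510 − (+1.145e-06/-3.313e+00) = 47.867510
iter 5: u=1.575275  f(a)=-2.842e-14  f'(a)=-3.313e+00  a ← 47.867510 − (-2.842e-14/-3.313e+00) = 47.867510
converged: |Δa| < 1e-12 after 5 iterations
sag = a·(cosh(S/(2a)) − 1) = 47.867510·(cosh(1.575275) − 1) = 72.735200
T_max/T_min = cosh(S/(2a)) = 2.519511

a=47.868 sag=72.735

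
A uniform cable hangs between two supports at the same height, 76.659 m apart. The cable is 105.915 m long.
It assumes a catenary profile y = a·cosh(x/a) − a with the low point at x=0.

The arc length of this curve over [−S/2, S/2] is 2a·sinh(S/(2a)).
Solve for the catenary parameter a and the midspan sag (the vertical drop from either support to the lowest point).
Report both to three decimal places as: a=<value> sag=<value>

a=26.669 sag=32.625

seed: a₀ = √(S³/(24(L−S))) = √(76.659³/(24·29.256)) = 25.329792
iter 1: u=1.513218  f(a)=+3.538e+00  f'(a)=-2.884e+00  a ← 25.329792 − (+3.538e+00/-2.884e+00) = 26.556556
iter 2: u=1.443316  f(a)=+2.733e-01  f'(a)=-2.454e+00  a ← 26.556556 − (+2.733e-01/-2.454e+00) = 26.667903
iter 3: u=1.437290  f(a)=+1.932e-03  f'(a)=-2.420e+00  a ← 26.667903 − (+1.932e-03/-2.420e+00) = 26.668701
iter 4: u=1.437247  f(a)=+9.806e-08  f'(a)=-2.419e+00  a ← 26.668701 − (+9.806e-08/-2.419e+00) = 26.668701
iter 5: u=1.437247  f(a)=+0.000e+00  f'(a)=-2.419e+00  a ← 26.668701 − (+0.000e+00/-2.419e+00) = 26.668701
converged: |Δa| < 1e-12 after 5 iterations
sag = a·(cosh(S/(2a)) − 1) = 26.668701·(cosh(1.437247) − 1) = 32.624776
T_max/T_min = cosh(S/(2a)) = 2.223336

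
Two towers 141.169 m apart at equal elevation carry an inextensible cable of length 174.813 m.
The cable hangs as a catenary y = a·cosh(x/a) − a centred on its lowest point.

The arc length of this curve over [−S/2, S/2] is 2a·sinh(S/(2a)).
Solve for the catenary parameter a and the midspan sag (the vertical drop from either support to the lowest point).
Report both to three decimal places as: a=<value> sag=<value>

a=61.031 sag=45.574

seed: a₀ = √(S³/(24(L−S))) = √(141.169³/(24·33.644)) = 59.026846
iter 1: u=1.195803  f(a)=+2.489e+00  f'(a)=-1.312e+00  a ← 59.026846 − (+2.489e+00/-1.312e+00) = 60.924654
iter 2: u=1.158554  f(a)=+1.251e-01  f'(a)=-1.183e+00  a ← 60.924654 − (+1.251e-01/-1.183e+00) = 61.030412
iter 3: u=1.156546  f(a)=+3.529e-04  f'(a)=-1.176e+00  a ← 61.030412 − (+3.529e-04/-1.176e+00) = 61.030712
iter 4: u=1.156541  f(a)=+2.826e-09  f'(a)=-1.176e+00  a ← 61.030712 − (+2.826e-09/-1.176e+00) = 61.030712
iter 5: u=1.156541  f(a)=-2.842e-14  f'(a)=-1.176e+00  a ← 61.030712 − (-2.842e-14/-1.176e+00) = 61.030712
converged: |Δa| < 1e-12 after 5 iterations
sag = a·(cosh(S/(2a)) − 1) = 61.030712·(cosh(1.156541) − 1) = 45.574372
T_max/T_min = cosh(S/(2a)) = 1.746745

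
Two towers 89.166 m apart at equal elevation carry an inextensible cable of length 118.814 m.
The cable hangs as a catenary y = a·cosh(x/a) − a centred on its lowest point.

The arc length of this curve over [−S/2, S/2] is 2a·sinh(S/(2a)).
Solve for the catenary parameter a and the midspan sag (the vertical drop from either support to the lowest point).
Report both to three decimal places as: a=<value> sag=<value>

a=33.032 sag=34.941

seed: a₀ = √(S³/(24(L−S))) = √(89.166³/(24·29.648)) = 31.564259
iter 1: u=1.412452  f(a)=+3.102e+00  f'(a)=-2.281e+00  a ← 31.564259 − (+3.102e+00/-2.281e+00) = 32.924085
iter 2: u=1.354115  f(a)=+2.117e-01  f'(a)=-1.979e+00  a ← 32.924085 − (+2.117e-01/-1.979e+00) = 33.031043
iter 3: u=1.349730  f(a)=+1.146e-03  f'(a)=-1.958e+00  a ← 33.031043 − (+1.146e-03/-1.958e+00) = 33.031628
iter 4: u=1.349706  f(a)=+3.398e-08  f'(a)=-1.958e+00  a ← 33.031628 − (+3.398e-08/-1.958e+00) = 33.031628
iter 5: u=1.349706  f(a)=-1.421e-14  f'(a)=-1.958e+00  a ← 33.031628 − (-1.421e-14/-1.958e+00) = 33.031628
converged: |Δa| < 1e-12 after 5 iterations
sag = a·(cosh(S/(2a)) − 1) = 33.031628·(cosh(1.349706) − 1) = 34.941014
T_max/T_min = cosh(S/(2a)) = 2.057805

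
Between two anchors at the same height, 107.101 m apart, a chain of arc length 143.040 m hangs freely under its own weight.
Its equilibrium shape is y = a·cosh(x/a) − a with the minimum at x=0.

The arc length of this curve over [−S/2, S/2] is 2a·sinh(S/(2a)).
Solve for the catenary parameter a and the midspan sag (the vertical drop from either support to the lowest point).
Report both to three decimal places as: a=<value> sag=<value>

seed: a₀ = √(S³/(24(L−S))) = √(107.101³/(24·35.939)) = 37.739981
iter 1: u=1.418933  f(a)=+3.796e+00  f'(a)=-2.317e+00  a ← 37.739981 − (+3.796e+00/-2.317e+00) = 39.378689
iter 2: u=1.359885  f(a)=+2.613e-01  f'(a)=-2.008e+00  a ← 39.378689 − (+2.613e-01/-2.008e+00) = 39.508814
iter 3: u=1.355406  f(a)=+1.440e-03  f'(a)=-1.986e+00  a ← 39.508814 − (+1.440e-03/-1.986e+00) = 39.509539
iter 4: u=1.355382  f(a)=+4.424e-08  f'(a)=-1.986e+00  a ← 39.509539 − (+4.424e-08/-1.986e+00) = 39.509539
iter 5: u=1.355382  f(a)=-2.842e-14  f'(a)=-1.986e+00  a ← 39.509539 − (-2.842e-14/-1.986e+00) = 39.509539
converged: |Δa| < 1e-12 after 5 iterations
sag = a·(cosh(S/(2a)) − 1) = 39.509539·(cosh(1.355382) − 1) = 42.197952
T_max/T_min = cosh(S/(2a)) = 2.068045

a=39.510 sag=42.198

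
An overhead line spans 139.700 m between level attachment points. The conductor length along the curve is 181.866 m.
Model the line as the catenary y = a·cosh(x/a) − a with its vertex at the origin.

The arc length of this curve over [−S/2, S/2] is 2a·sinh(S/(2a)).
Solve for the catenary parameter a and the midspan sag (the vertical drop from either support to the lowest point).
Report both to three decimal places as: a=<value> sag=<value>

seed: a₀ = √(S³/(24(L−S))) = √(139.700³/(24·42.166)) = 51.904832
iter 1: u=1.345732  f(a)=+3.987e+00  f'(a)=-1.939e+00  a ← 51.904832 − (+3.987e+00/-1.939e+00) = 53.961382
iter 2: u=1.294444  f(a)=+2.492e-01  f'(a)=-1.703e+00  a ← 53.961382 − (+2.492e-01/-1.703e+00) = 54.107696
iter 3: u=1.290944  f(a)=+1.117e-03  f'(a)=-1.688e+00  a ← 54.107696 − (+1.117e-03/-1.688e+00) = 54.108358
iter 4: u=1.290928  f(a)=+2.267e-08  f'(a)=-1.688e+00  a ← 54.108358 − (+2.267e-08/-1.688e+00) = 54.108358
iter 5: u=1.290928  f(a)=-5.684e-14  f'(a)=-1.688e+00  a ← 54.108358 − (-5.684e-14/-1.688e+00) = 54.108358
converged: |Δa| < 1e-12 after 5 iterations
sag = a·(cosh(S/(2a)) − 1) = 54.108358·(cosh(1.290928) − 1) = 51.705275
T_max/T_min = cosh(S/(2a)) = 1.955588

a=54.108 sag=51.705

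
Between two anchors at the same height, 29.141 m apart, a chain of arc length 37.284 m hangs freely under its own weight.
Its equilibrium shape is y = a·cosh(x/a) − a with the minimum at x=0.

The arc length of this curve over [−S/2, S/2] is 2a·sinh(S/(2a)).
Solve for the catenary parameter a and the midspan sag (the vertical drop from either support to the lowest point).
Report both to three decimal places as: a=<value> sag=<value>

seed: a₀ = √(S³/(24(L−S))) = √(29.141³/(24·8.143)) = 11.252754
iter 1: u=1.294839  f(a)=+7.105e-01  f'(a)=-1.705e+00  a ← 11.252754 − (+7.105e-01/-1.705e+00) = 11.669501
iter 2: u=1.248597  f(a)=+4.138e-02  f'(a)=-1.512e+00  a ← 11.669501 − (+4.138e-02/-1.512e+00) = 11.696875
iter 3: u=1.245675  f(a)=+1.595e-04  f'(a)=-1.500e+00  a ← 11.696875 − (+1.595e-04/-1.500e+00) = 11.696981
iter 4: u=1.245663  f(a)=+2.392e-09  f'(a)=-1.500e+00  a ← 11.696981 − (+2.392e-09/-1.500e+00) = 11.696981
iter 5: u=1.245663  f(a)=+7.105e-15  f'(a)=-1.500e+00  a ← 11.696981 − (+7.105e-15/-1.500e+00) = 11.696981
converged: |Δa| < 1e-12 after 5 iterations
sag = a·(cosh(S/(2a)) − 1) = 11.696981·(cosh(1.245663) − 1) = 10.310825
T_max/T_min = cosh(S/(2a)) = 1.881495

a=11.697 sag=10.311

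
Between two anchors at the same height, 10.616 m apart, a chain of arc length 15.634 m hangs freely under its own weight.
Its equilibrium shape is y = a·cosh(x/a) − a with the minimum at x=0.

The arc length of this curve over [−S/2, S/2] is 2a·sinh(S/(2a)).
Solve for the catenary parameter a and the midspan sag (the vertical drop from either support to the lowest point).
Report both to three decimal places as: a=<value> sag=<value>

seed: a₀ = √(S³/(24(L−S))) = √(10.616³/(24·5.018)) = 3.151885
iter 1: u=1.684071  f(a)=+7.616e-01  f'(a)=-4.184e+00  a ← 3.151885 − (+7.616e-01/-4.184e+00) = 3.333922
iter 2: u=1.592119  f(a)=+7.096e-02  f'(a)=-3.437e+00  a ← 3.333922 − (+7.096e-02/-3.437e+00) = 3.354567
iter 3: u=1.582321  f(a)=+7.559e-04  f'(a)=-3.364e+00  a ← 3.354567 − (+7.559e-04/-3.364e+00) = 3.354791
iter 4: u=1.582215  f(a)=+8.778e-08  f'(a)=-3.364e+00  a ← 3.354791 − (+8.778e-08/-3.364e+00) = 3.354791
iter 5: u=1.582215  f(a)=+1.776e-15  f'(a)=-3.364e+00  a ← 3.354791 − (+1.776e-15/-3.364e+00) = 3.354791
converged: |Δa| < 1e-12 after 5 iterations
sag = a·(cosh(S/(2a)) − 1) = 3.354791·(cosh(1.582215) − 1) = 5.151684
T_max/T_min = cosh(S/(2a)) = 2.535620

a=3.355 sag=5.152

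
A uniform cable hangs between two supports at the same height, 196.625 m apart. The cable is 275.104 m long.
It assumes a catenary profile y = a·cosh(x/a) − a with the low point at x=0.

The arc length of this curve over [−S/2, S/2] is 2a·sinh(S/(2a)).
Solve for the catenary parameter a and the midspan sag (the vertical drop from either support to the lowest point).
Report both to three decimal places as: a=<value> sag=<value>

a=67.030 sag=85.985

seed: a₀ = √(S³/(24(L−S))) = √(196.625³/(24·78.479)) = 63.529546
iter 1: u=1.547508  f(a)=+9.951e+00  f'(a)=-3.115e+00  a ← 63.529546 − (+9.951e+00/-3.115e+00) = 66.723889
iter 2: u=1.473423  f(a)=+7.998e-01  f'(a)=-2.633e+00  a ← 66.723889 − (+7.998e-01/-2.633e+00) = 67.027657
iter 3: u=1.466745  f(a)=+6.164e-03  f'(a)=-2.592e+00  a ← 67.027657 − (+6.164e-03/-2.592e+00) = 67.030035
iter 4: u=1.466693  f(a)=+3.724e-07  f'(a)=-2.592e+00  a ← 67.030035 − (+3.724e-07/-2.592e+00) = 67.030035
iter 5: u=1.466693  f(a)=+5.684e-14  f'(a)=-2.592e+00  a ← 67.030035 − (+5.684e-14/-2.592e+00) = 67.030035
converged: |Δa| < 1e-12 after 5 iterations
sag = a·(cosh(S/(2a)) − 1) = 67.030035·(cosh(1.466693) − 1) = 85.984926
T_max/T_min = cosh(S/(2a)) = 2.282782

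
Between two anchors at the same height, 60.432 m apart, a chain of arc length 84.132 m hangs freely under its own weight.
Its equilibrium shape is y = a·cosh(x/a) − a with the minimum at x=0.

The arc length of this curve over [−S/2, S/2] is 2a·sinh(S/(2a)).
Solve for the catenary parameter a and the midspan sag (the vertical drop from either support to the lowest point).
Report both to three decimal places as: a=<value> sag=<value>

a=20.766 sag=26.147

seed: a₀ = √(S³/(24(L−S))) = √(60.432³/(24·23.700)) = 19.697933
iter 1: u=1.533968  f(a)=+2.950e+00  f'(a)=-3.022e+00  a ← 19.697933 − (+2.950e+00/-3.022e+00) = 20.673953
iter 2: u=1.461549  f(a)=+2.334e-01  f'(a)=-2.561e+00  a ← 20.673953 − (+2.334e-01/-2.561e+00) = 20.765086
iter 3: u=1.455135  f(a)=+1.739e-03  f'(a)=-2.523e+00  a ← 20.765086 − (+1.739e-03/-2.523e+00) = 20.765775
iter 4: u=1.455087  f(a)=+9.813e-08  f'(a)=-2.523e+00  a ← 20.765775 − (+9.813e-08/-2.523e+00) = 20.765775
iter 5: u=1.455087  f(a)=-1.421e-14  f'(a)=-2.523e+00  a ← 20.765775 − (-1.421e-14/-2.523e+00) = 20.765775
converged: |Δa| < 1e-12 after 5 iterations
sag = a·(cosh(S/(2a)) − 1) = 20.765775·(cosh(1.455087) − 1) = 26.146545
T_max/T_min = cosh(S/(2a)) = 2.259117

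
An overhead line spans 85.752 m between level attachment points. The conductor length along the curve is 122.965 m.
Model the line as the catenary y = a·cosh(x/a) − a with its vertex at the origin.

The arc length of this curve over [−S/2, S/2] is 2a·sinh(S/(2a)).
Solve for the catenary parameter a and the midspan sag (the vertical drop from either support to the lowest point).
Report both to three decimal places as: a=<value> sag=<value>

seed: a₀ = √(S³/(24(L−S))) = √(85.752³/(24·37.213)) = 26.571338
iter 1: u=1.613618  f(a)=+5.156e+00  f'(a)=-3.601e+00  a ← 26.571338 − (+5.156e+00/-3.601e+00) = 28.003013
iter 2: u=1.531121  f(a)=+4.461e-01  f'(a)=-3.003e+00  a ← 28.003013 − (+4.461e-01/-3.003e+00) = 28.151548
iter 3: u=1.523042  f(a)=+4.037e-03  f'(a)=-2.949e+00  a ← 28.151548 − (+4.037e-03/-2.949e+00) = 28.152917
iter 4: u=1.522968  f(a)=+3.372e-07  f'(a)=-2.948e+00  a ← 28.152917 − (+3.372e-07/-2.948e+00) = 28.152917
iter 5: u=1.522968  f(a)=+0.000e+00  f'(a)=-2.948e+00  a ← 28.152917 − (+0.000e+00/-2.948e+00) = 28.152917
converged: |Δa| < 1e-12 after 5 iterations
sag = a·(cosh(S/(2a)) − 1) = 28.152917·(cosh(1.522968) − 1) = 39.468711
T_max/T_min = cosh(S/(2a)) = 2.401940

a=28.153 sag=39.469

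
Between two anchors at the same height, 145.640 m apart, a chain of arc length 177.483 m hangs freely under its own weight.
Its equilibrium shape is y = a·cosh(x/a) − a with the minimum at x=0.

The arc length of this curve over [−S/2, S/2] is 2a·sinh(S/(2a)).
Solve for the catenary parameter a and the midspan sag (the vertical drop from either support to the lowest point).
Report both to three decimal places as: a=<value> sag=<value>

a=65.566 sag=44.770

seed: a₀ = √(S³/(24(L−S))) = √(145.640³/(24·31.843)) = 63.578225
iter 1: u=1.145361  f(a)=+2.155e+00  f'(a)=-1.139e+00  a ← 63.578225 − (+2.155e+00/-1.139e+00) = 65.469645
iter 2: u=1.112271  f(a)=+9.991e-02  f'(a)=-1.036e+00  a ← 65.469645 − (+9.991e-02/-1.036e+00) = 65.566085
iter 3: u=1.110635  f(a)=+2.378e-04  f'(a)=-1.031e+00  a ← 65.566085 − (+2.378e-04/-1.031e+00) = 65.566316
iter 4: u=1.110631  f(a)=+1.355e-09  f'(a)=-1.031e+00  a ← 65.566316 − (+1.355e-09/-1.031e+00) = 65.566316
iter 5: u=1.110631  f(a)=+0.000e+00  f'(a)=-1.031e+00  a ← 65.566316 − (+0.000e+00/-1.031e+00) = 65.566316
converged: |Δa| < 1e-12 after 5 iterations
sag = a·(cosh(S/(2a)) − 1) = 65.566316·(cosh(1.110631) − 1) = 44.769515
T_max/T_min = cosh(S/(2a)) = 1.682813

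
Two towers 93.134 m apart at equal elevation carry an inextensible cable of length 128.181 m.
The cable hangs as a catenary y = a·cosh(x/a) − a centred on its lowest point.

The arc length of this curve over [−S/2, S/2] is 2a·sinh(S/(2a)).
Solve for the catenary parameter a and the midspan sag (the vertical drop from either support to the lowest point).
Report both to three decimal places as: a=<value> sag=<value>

a=32.608 sag=39.301

seed: a₀ = √(S³/(24(L−S))) = √(93.134³/(24·35.047)) = 30.990697
iter 1: u=1.502612  f(a)=+4.176e+00  f'(a)=-2.815e+00  a ← 30.990697 − (+4.176e+00/-2.815e+00) = 32.473983
iter 2: u=1.433979  f(a)=+3.185e-01  f'(a)=-2.401e+00  a ← 32.473983 − (+3.185e-01/-2.401e+00) = 32.606658
iter 3: u=1.428144  f(a)=+2.192e-03  f'(a)=-2.368e+00  a ← 32.606658 − (+2.192e-03/-2.368e+00) = 32.607583
iter 4: u=1.428103  f(a)=+1.053e-07  f'(a)=-2.368e+00  a ← 32.607583 − (+1.053e-07/-2.368e+00) = 32.607583
iter 5: u=1.428103  f(a)=+5.684e-14  f'(a)=-2.368e+00  a ← 32.607583 − (+5.684e-14/-2.368e+00) = 32.607583
converged: |Δa| < 1e-12 after 5 iterations
sag = a·(cosh(S/(2a)) − 1) = 32.607583·(cosh(1.428103) − 1) = 39.301016
T_max/T_min = cosh(S/(2a)) = 2.205272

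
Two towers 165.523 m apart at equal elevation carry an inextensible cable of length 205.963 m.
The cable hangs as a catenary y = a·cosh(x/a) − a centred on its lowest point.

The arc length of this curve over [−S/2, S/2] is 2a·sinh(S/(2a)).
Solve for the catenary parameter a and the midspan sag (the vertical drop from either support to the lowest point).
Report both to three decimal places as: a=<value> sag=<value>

seed: a₀ = √(S³/(24(L−S))) = √(165.523³/(24·40.440)) = 68.355951
iter 1: u=1.210743  f(a)=+3.070e+00  f'(a)=-1.366e+00  a ← 68.355951 − (+3.070e+00/-1.366e+00) = 70.603126
iter 2: u=1.172207  f(a)=+1.579e-01  f'(a)=-1.229e+00  a ← 70.603126 − (+1.579e-01/-1.229e+00) = 70.731603
iter 3: u=1.170078  f(a)=+4.677e-04  f'(a)=-1.222e+00  a ← 70.731603 − (+4.677e-04/-1.222e+00) = 70.731986
iter 4: u=1.170072  f(a)=+4.131e-09  f'(a)=-1.221e+00  a ← 70.731986 − (+4.131e-09/-1.221e+00) = 70.731986
iter 5: u=1.170072  f(a)=+0.000e+00  f'(a)=-1.221e+00  a ← 70.731986 − (+0.000e+00/-1.221e+00) = 70.731986
converged: |Δa| < 1e-12 after 5 iterations
sag = a·(cosh(S/(2a)) − 1) = 70.731986·(cosh(1.170072) − 1) = 54.200809
T_max/T_min = cosh(S/(2a)) = 1.766284

a=70.732 sag=54.201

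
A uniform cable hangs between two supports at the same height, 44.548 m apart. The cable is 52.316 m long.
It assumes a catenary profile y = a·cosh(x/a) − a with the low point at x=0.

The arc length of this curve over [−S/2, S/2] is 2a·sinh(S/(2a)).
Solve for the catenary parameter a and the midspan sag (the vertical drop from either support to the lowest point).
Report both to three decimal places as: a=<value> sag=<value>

a=22.324 sag=12.065

seed: a₀ = √(S³/(24(L−S))) = √(44.548³/(24·7.768)) = 21.776200
iter 1: u=1.022860  f(a)=+4.166e-01  f'(a)=-7.909e-01  a ← 21.776200 − (+4.166e-01/-7.909e-01) = 22.302964
iter 2: u=0.998701  f(a)=+1.560e-02  f'(a)=-7.327e-01  a ← 22.302964 − (+1.560e-02/-7.327e-01) = 22.324250
iter 3: u=0.997749  f(a)=+2.374e-05  f'(a)=-7.305e-01  a ← 22.324250 − (+2.374e-05/-7.305e-01) = 22.324282
iter 4: u=0.997748  f(a)=+5.518e-11  f'(a)=-7.305e-01  a ← 22.324282 − (+5.518e-11/-7.305e-01) = 22.324282
iter 5: u=0.997748  f(a)=+7.105e-15  f'(a)=-7.305e-01  a ← 22.324282 − (+7.105e-15/-7.305e-01) = 22.324282
converged: |Δa| < 1e-12 after 5 iterations
sag = a·(cosh(S/(2a)) − 1) = 22.324282·(cosh(0.997748) − 1) = 12.064881
T_max/T_min = cosh(S/(2a)) = 1.540438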